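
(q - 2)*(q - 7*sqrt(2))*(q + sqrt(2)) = q^3 - 6*sqrt(2)*q^2 - 2*q^2 - 14*q + 12*sqrt(2)*q + 28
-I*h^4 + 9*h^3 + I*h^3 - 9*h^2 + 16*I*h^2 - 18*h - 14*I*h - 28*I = (h - 2)*(h + 2*I)*(h + 7*I)*(-I*h - I)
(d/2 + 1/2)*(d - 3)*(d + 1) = d^3/2 - d^2/2 - 5*d/2 - 3/2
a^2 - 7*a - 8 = (a - 8)*(a + 1)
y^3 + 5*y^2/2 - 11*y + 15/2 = (y - 3/2)*(y - 1)*(y + 5)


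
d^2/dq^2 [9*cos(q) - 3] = -9*cos(q)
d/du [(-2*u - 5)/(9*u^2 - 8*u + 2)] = 2*(9*u^2 + 45*u - 22)/(81*u^4 - 144*u^3 + 100*u^2 - 32*u + 4)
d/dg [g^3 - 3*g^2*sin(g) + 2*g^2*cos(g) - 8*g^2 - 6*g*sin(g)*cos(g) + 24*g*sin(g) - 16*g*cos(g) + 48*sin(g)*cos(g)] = -2*g^2*sin(g) - 3*g^2*cos(g) + 3*g^2 + 10*g*sin(g) + 28*g*cos(g) - 6*g*cos(2*g) - 16*g + 24*sin(g) - 3*sin(2*g) - 16*cos(g) + 48*cos(2*g)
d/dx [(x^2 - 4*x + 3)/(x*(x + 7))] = (11*x^2 - 6*x - 21)/(x^2*(x^2 + 14*x + 49))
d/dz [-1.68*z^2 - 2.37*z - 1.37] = -3.36*z - 2.37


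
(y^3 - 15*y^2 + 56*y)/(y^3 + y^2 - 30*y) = (y^2 - 15*y + 56)/(y^2 + y - 30)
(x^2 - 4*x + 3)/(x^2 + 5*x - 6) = (x - 3)/(x + 6)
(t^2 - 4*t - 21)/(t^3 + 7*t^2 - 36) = (t - 7)/(t^2 + 4*t - 12)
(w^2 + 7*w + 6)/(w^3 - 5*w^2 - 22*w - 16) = (w + 6)/(w^2 - 6*w - 16)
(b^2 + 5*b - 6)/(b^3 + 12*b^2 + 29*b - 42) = 1/(b + 7)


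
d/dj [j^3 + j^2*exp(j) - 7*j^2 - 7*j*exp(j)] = j^2*exp(j) + 3*j^2 - 5*j*exp(j) - 14*j - 7*exp(j)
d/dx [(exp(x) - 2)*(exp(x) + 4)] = 2*(exp(x) + 1)*exp(x)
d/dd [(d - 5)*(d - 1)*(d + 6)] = 3*d^2 - 31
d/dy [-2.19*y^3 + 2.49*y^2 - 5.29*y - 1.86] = -6.57*y^2 + 4.98*y - 5.29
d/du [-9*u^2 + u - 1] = 1 - 18*u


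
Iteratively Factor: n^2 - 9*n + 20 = (n - 4)*(n - 5)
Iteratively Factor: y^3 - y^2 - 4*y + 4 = (y + 2)*(y^2 - 3*y + 2) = (y - 1)*(y + 2)*(y - 2)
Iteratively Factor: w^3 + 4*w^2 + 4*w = (w)*(w^2 + 4*w + 4) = w*(w + 2)*(w + 2)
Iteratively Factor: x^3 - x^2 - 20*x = (x - 5)*(x^2 + 4*x) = (x - 5)*(x + 4)*(x)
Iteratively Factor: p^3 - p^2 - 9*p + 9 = (p - 1)*(p^2 - 9) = (p - 1)*(p + 3)*(p - 3)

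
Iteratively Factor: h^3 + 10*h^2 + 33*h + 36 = (h + 3)*(h^2 + 7*h + 12) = (h + 3)^2*(h + 4)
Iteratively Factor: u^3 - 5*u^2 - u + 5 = (u - 1)*(u^2 - 4*u - 5) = (u - 5)*(u - 1)*(u + 1)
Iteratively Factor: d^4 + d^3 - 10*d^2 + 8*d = (d - 2)*(d^3 + 3*d^2 - 4*d) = (d - 2)*(d + 4)*(d^2 - d) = d*(d - 2)*(d + 4)*(d - 1)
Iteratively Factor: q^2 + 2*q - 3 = (q + 3)*(q - 1)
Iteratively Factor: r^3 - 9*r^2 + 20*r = (r)*(r^2 - 9*r + 20) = r*(r - 4)*(r - 5)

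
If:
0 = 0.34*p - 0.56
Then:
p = 1.65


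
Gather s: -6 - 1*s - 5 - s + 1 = -2*s - 10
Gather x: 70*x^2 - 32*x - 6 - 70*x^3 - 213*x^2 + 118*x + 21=-70*x^3 - 143*x^2 + 86*x + 15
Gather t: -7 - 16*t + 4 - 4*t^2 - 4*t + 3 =-4*t^2 - 20*t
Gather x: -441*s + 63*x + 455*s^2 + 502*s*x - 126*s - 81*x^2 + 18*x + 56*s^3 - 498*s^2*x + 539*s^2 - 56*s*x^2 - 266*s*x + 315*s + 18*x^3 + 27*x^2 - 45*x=56*s^3 + 994*s^2 - 252*s + 18*x^3 + x^2*(-56*s - 54) + x*(-498*s^2 + 236*s + 36)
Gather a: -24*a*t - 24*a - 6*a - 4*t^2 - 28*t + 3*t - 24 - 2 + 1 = a*(-24*t - 30) - 4*t^2 - 25*t - 25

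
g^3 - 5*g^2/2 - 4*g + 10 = (g - 5/2)*(g - 2)*(g + 2)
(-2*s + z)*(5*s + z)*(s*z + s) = -10*s^3*z - 10*s^3 + 3*s^2*z^2 + 3*s^2*z + s*z^3 + s*z^2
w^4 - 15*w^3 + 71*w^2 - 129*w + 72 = (w - 8)*(w - 3)^2*(w - 1)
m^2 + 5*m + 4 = (m + 1)*(m + 4)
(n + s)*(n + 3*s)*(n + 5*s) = n^3 + 9*n^2*s + 23*n*s^2 + 15*s^3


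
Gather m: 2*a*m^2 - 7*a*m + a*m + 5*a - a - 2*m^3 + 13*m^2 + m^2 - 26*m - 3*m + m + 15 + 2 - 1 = 4*a - 2*m^3 + m^2*(2*a + 14) + m*(-6*a - 28) + 16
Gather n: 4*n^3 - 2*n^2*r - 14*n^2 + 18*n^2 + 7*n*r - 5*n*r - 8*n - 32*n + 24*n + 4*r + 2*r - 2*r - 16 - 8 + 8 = 4*n^3 + n^2*(4 - 2*r) + n*(2*r - 16) + 4*r - 16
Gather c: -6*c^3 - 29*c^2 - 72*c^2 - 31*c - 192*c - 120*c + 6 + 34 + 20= -6*c^3 - 101*c^2 - 343*c + 60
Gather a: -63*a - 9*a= -72*a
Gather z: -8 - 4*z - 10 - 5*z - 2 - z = -10*z - 20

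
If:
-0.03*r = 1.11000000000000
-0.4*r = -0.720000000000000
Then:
No Solution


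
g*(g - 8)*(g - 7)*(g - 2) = g^4 - 17*g^3 + 86*g^2 - 112*g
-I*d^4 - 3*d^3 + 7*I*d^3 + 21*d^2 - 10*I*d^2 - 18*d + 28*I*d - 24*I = (d - 6)*(d - 4*I)*(d + I)*(-I*d + I)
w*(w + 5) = w^2 + 5*w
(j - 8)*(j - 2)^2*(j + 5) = j^4 - 7*j^3 - 24*j^2 + 148*j - 160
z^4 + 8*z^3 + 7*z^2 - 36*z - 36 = (z - 2)*(z + 1)*(z + 3)*(z + 6)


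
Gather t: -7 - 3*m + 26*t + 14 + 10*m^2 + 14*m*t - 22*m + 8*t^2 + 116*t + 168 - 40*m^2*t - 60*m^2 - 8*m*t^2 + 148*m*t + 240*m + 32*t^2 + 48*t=-50*m^2 + 215*m + t^2*(40 - 8*m) + t*(-40*m^2 + 162*m + 190) + 175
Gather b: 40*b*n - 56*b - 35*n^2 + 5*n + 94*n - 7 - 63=b*(40*n - 56) - 35*n^2 + 99*n - 70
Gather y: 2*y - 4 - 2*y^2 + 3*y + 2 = -2*y^2 + 5*y - 2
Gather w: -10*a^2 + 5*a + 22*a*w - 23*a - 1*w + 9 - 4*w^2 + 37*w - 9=-10*a^2 - 18*a - 4*w^2 + w*(22*a + 36)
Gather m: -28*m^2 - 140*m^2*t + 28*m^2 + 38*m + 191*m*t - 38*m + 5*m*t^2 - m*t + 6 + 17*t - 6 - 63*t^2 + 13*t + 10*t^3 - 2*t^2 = -140*m^2*t + m*(5*t^2 + 190*t) + 10*t^3 - 65*t^2 + 30*t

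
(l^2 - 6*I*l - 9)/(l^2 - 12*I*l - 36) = (-l^2 + 6*I*l + 9)/(-l^2 + 12*I*l + 36)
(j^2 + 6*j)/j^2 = (j + 6)/j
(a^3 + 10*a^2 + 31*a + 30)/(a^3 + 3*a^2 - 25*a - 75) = (a + 2)/(a - 5)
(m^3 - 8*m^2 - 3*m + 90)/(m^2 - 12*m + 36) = (m^2 - 2*m - 15)/(m - 6)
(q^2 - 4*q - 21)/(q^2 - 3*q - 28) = (q + 3)/(q + 4)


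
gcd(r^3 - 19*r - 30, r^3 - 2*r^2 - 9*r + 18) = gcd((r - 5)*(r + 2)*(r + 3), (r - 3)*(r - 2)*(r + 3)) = r + 3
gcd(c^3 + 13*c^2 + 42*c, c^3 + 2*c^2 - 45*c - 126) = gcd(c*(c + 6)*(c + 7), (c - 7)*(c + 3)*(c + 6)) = c + 6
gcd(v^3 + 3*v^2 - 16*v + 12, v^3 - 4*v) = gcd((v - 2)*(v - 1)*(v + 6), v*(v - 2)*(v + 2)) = v - 2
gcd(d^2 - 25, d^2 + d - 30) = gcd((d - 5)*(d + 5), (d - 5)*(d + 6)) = d - 5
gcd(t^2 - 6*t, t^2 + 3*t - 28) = 1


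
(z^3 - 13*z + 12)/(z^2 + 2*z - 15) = (z^2 + 3*z - 4)/(z + 5)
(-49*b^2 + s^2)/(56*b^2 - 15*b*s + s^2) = (7*b + s)/(-8*b + s)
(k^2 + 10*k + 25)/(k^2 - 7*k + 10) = (k^2 + 10*k + 25)/(k^2 - 7*k + 10)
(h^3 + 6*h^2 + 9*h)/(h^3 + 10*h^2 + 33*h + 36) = h/(h + 4)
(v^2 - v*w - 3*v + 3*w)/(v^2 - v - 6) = (v - w)/(v + 2)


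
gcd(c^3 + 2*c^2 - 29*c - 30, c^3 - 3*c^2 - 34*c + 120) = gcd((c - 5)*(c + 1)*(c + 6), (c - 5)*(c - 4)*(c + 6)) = c^2 + c - 30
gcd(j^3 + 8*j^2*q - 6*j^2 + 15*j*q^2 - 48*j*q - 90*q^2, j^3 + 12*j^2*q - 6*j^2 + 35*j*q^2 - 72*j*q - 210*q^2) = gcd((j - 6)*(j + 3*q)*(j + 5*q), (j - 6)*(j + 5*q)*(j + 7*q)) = j^2 + 5*j*q - 6*j - 30*q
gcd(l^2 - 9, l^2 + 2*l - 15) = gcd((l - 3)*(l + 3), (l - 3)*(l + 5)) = l - 3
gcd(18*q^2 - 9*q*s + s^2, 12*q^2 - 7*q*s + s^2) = 3*q - s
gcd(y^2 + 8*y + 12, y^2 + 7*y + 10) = y + 2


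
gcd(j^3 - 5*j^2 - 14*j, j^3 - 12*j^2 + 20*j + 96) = j + 2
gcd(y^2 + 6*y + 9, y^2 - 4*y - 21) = y + 3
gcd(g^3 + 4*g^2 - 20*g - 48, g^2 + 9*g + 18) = g + 6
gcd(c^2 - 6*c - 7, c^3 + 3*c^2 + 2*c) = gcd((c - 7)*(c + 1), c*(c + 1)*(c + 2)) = c + 1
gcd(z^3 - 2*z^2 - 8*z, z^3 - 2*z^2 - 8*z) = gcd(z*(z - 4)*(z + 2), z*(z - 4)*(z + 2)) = z^3 - 2*z^2 - 8*z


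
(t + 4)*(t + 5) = t^2 + 9*t + 20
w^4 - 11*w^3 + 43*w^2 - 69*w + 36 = (w - 4)*(w - 3)^2*(w - 1)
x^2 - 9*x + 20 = (x - 5)*(x - 4)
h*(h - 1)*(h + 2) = h^3 + h^2 - 2*h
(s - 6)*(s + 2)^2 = s^3 - 2*s^2 - 20*s - 24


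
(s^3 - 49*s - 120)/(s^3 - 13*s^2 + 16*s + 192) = (s + 5)/(s - 8)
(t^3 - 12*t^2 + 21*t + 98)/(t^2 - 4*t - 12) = (t^2 - 14*t + 49)/(t - 6)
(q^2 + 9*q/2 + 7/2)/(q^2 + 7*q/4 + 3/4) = 2*(2*q + 7)/(4*q + 3)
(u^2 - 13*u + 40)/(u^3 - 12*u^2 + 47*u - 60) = (u - 8)/(u^2 - 7*u + 12)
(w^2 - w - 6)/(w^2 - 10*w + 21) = (w + 2)/(w - 7)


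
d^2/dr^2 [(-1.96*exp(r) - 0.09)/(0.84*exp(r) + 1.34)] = (2.142672*exp(r) - 3.418072)*exp(r)/(0.592704*exp(3*r) + 2.836512*exp(2*r) + 4.524912*exp(r) + 2.406104)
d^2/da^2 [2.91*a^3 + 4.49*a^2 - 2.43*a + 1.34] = 17.46*a + 8.98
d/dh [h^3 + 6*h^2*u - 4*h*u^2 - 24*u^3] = 3*h^2 + 12*h*u - 4*u^2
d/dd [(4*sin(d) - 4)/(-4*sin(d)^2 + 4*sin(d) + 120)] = (sin(d)^2 - 2*sin(d) + 31)*cos(d)/(sin(d) + cos(d)^2 + 29)^2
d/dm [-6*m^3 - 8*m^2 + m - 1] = -18*m^2 - 16*m + 1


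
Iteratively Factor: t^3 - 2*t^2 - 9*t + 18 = (t - 3)*(t^2 + t - 6) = (t - 3)*(t + 3)*(t - 2)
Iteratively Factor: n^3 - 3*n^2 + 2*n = (n)*(n^2 - 3*n + 2) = n*(n - 1)*(n - 2)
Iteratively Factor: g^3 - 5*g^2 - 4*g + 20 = (g + 2)*(g^2 - 7*g + 10) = (g - 5)*(g + 2)*(g - 2)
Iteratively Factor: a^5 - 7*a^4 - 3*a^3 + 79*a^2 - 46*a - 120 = (a + 3)*(a^4 - 10*a^3 + 27*a^2 - 2*a - 40) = (a + 1)*(a + 3)*(a^3 - 11*a^2 + 38*a - 40) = (a - 5)*(a + 1)*(a + 3)*(a^2 - 6*a + 8) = (a - 5)*(a - 4)*(a + 1)*(a + 3)*(a - 2)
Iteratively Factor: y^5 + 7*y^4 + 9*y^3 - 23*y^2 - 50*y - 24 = (y + 3)*(y^4 + 4*y^3 - 3*y^2 - 14*y - 8) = (y + 1)*(y + 3)*(y^3 + 3*y^2 - 6*y - 8) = (y + 1)^2*(y + 3)*(y^2 + 2*y - 8) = (y - 2)*(y + 1)^2*(y + 3)*(y + 4)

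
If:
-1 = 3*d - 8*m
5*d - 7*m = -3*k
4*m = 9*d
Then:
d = 1/15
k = 43/180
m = 3/20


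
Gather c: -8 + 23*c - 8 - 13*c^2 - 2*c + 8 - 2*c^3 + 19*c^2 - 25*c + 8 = -2*c^3 + 6*c^2 - 4*c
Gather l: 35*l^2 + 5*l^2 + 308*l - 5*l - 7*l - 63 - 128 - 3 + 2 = 40*l^2 + 296*l - 192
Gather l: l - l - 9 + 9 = 0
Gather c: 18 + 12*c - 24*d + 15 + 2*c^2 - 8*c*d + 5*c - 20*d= 2*c^2 + c*(17 - 8*d) - 44*d + 33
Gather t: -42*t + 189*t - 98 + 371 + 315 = 147*t + 588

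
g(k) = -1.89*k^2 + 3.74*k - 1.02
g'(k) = 3.74 - 3.78*k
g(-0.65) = -4.25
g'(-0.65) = 6.20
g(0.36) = 0.08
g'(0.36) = 2.38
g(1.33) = 0.61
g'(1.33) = -1.29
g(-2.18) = -18.16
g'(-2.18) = 11.98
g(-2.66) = -24.34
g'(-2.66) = 13.79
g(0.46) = 0.30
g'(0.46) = 2.00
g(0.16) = -0.47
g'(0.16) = 3.14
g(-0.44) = -3.03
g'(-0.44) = 5.40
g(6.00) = -46.62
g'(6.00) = -18.94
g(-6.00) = -91.50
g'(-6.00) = 26.42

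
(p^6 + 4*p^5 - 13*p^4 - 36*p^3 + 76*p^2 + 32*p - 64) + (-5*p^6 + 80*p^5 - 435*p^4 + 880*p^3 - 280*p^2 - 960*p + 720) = -4*p^6 + 84*p^5 - 448*p^4 + 844*p^3 - 204*p^2 - 928*p + 656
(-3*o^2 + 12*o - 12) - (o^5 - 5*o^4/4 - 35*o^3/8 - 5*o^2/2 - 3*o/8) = -o^5 + 5*o^4/4 + 35*o^3/8 - o^2/2 + 99*o/8 - 12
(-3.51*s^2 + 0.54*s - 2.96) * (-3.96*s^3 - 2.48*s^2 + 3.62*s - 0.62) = 13.8996*s^5 + 6.5664*s^4 - 2.3238*s^3 + 11.4718*s^2 - 11.05*s + 1.8352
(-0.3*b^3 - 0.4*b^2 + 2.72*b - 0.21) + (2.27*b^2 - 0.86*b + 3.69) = -0.3*b^3 + 1.87*b^2 + 1.86*b + 3.48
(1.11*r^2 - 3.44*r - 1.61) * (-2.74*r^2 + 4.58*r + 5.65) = -3.0414*r^4 + 14.5094*r^3 - 5.0723*r^2 - 26.8098*r - 9.0965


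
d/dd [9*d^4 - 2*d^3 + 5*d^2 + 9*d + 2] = 36*d^3 - 6*d^2 + 10*d + 9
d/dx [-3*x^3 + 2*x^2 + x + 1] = -9*x^2 + 4*x + 1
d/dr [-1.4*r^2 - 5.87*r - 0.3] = -2.8*r - 5.87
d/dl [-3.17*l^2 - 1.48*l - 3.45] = -6.34*l - 1.48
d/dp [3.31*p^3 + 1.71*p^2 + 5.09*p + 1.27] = 9.93*p^2 + 3.42*p + 5.09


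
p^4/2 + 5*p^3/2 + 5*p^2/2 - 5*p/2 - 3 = (p/2 + 1)*(p - 1)*(p + 1)*(p + 3)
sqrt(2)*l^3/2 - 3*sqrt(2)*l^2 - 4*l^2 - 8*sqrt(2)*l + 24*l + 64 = (l - 8)*(l - 4*sqrt(2))*(sqrt(2)*l/2 + sqrt(2))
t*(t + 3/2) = t^2 + 3*t/2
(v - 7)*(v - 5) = v^2 - 12*v + 35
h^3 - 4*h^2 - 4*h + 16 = (h - 4)*(h - 2)*(h + 2)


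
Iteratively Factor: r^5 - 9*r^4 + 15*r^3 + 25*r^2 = (r + 1)*(r^4 - 10*r^3 + 25*r^2) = r*(r + 1)*(r^3 - 10*r^2 + 25*r) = r^2*(r + 1)*(r^2 - 10*r + 25) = r^2*(r - 5)*(r + 1)*(r - 5)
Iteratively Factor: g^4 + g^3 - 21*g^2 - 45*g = (g + 3)*(g^3 - 2*g^2 - 15*g) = (g - 5)*(g + 3)*(g^2 + 3*g) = (g - 5)*(g + 3)^2*(g)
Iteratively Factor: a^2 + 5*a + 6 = (a + 2)*(a + 3)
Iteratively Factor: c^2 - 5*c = (c - 5)*(c)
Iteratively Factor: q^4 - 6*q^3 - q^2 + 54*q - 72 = (q - 3)*(q^3 - 3*q^2 - 10*q + 24) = (q - 4)*(q - 3)*(q^2 + q - 6) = (q - 4)*(q - 3)*(q - 2)*(q + 3)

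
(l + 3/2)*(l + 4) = l^2 + 11*l/2 + 6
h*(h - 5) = h^2 - 5*h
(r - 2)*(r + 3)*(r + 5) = r^3 + 6*r^2 - r - 30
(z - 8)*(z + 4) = z^2 - 4*z - 32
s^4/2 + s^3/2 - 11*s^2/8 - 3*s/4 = s*(s/2 + 1)*(s - 3/2)*(s + 1/2)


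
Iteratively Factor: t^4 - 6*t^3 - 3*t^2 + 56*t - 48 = (t - 4)*(t^3 - 2*t^2 - 11*t + 12) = (t - 4)*(t - 1)*(t^2 - t - 12) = (t - 4)*(t - 1)*(t + 3)*(t - 4)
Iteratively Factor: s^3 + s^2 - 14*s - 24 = (s + 3)*(s^2 - 2*s - 8) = (s - 4)*(s + 3)*(s + 2)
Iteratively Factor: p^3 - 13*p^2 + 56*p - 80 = (p - 4)*(p^2 - 9*p + 20) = (p - 5)*(p - 4)*(p - 4)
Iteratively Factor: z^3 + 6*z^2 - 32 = (z + 4)*(z^2 + 2*z - 8) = (z - 2)*(z + 4)*(z + 4)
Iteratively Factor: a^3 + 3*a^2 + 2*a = (a + 2)*(a^2 + a) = (a + 1)*(a + 2)*(a)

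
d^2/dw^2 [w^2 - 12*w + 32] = 2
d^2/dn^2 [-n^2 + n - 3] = -2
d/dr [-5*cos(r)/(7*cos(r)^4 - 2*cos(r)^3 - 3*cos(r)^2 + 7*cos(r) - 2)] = 20*(-21*cos(r)^4 + 4*cos(r)^3 + 3*cos(r)^2 - 2)*sin(r)/(-14*sin(r)^4 + 22*sin(r)^2 - 11*cos(r) + cos(3*r) - 4)^2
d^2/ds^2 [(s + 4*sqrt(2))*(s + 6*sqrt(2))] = 2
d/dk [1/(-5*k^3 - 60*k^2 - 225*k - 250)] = 3*(k^2 + 8*k + 15)/(5*(k^3 + 12*k^2 + 45*k + 50)^2)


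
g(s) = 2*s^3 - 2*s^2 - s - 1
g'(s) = 6*s^2 - 4*s - 1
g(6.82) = 533.58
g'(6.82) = 250.79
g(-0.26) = -0.91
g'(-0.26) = 0.45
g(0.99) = -2.01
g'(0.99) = 0.92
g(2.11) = 6.77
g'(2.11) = 17.27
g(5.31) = 236.74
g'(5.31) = 146.94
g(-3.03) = -71.97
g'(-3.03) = 66.21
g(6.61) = 482.62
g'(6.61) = 234.71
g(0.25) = -1.34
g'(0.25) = -1.62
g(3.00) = 32.00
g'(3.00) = 41.00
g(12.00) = 3155.00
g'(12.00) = 815.00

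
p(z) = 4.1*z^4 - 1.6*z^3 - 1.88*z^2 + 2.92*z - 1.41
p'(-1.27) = -33.64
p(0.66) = 0.02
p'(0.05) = 2.72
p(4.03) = 956.55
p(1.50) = 14.10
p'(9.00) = 11535.88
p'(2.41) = 195.54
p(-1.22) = 4.22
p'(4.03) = 983.20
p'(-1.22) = -29.42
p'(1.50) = 41.83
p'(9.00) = 11535.88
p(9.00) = 25606.29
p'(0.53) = 2.02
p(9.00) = 25606.29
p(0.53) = -0.31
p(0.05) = -1.27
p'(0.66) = 3.06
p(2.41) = 110.62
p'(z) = 16.4*z^3 - 4.8*z^2 - 3.76*z + 2.92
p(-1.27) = 5.79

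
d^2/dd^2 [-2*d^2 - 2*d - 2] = -4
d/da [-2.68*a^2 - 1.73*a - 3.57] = -5.36*a - 1.73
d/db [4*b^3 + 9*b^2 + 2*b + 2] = 12*b^2 + 18*b + 2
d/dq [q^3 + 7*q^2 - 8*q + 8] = 3*q^2 + 14*q - 8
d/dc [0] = 0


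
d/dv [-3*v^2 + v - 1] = 1 - 6*v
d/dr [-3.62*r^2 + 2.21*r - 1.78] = 2.21 - 7.24*r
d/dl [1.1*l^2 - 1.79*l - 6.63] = 2.2*l - 1.79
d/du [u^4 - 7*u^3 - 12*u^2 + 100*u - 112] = 4*u^3 - 21*u^2 - 24*u + 100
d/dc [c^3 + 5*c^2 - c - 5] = 3*c^2 + 10*c - 1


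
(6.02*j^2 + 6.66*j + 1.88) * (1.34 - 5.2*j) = -31.304*j^3 - 26.5652*j^2 - 0.851599999999999*j + 2.5192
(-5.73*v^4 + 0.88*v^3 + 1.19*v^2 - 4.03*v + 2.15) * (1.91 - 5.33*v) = 30.5409*v^5 - 15.6347*v^4 - 4.6619*v^3 + 23.7528*v^2 - 19.1568*v + 4.1065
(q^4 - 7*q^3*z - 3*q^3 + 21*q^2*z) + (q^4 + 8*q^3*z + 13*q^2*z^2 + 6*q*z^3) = 2*q^4 + q^3*z - 3*q^3 + 13*q^2*z^2 + 21*q^2*z + 6*q*z^3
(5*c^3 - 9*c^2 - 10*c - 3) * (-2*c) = -10*c^4 + 18*c^3 + 20*c^2 + 6*c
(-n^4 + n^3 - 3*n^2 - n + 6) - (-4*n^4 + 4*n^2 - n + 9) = 3*n^4 + n^3 - 7*n^2 - 3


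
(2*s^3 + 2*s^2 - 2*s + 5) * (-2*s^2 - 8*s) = -4*s^5 - 20*s^4 - 12*s^3 + 6*s^2 - 40*s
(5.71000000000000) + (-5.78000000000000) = -0.0700000000000003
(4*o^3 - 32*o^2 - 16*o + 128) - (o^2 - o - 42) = 4*o^3 - 33*o^2 - 15*o + 170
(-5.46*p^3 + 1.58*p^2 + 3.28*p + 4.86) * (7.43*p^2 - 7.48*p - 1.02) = -40.5678*p^5 + 52.5802*p^4 + 18.1212*p^3 + 9.9638*p^2 - 39.6984*p - 4.9572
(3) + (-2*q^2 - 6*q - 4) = -2*q^2 - 6*q - 1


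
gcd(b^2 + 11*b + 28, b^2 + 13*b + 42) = b + 7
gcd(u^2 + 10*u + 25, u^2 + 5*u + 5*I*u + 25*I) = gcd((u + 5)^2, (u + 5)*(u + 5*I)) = u + 5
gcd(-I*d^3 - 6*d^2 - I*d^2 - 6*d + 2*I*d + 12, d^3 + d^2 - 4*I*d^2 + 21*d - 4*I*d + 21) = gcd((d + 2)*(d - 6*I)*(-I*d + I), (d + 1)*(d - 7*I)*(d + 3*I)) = 1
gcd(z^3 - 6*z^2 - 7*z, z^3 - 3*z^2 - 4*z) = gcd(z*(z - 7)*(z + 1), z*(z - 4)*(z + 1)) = z^2 + z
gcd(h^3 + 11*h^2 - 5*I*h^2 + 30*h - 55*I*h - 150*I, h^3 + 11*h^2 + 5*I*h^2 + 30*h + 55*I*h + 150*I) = h^2 + 11*h + 30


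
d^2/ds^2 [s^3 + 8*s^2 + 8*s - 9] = 6*s + 16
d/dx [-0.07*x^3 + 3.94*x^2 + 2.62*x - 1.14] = -0.21*x^2 + 7.88*x + 2.62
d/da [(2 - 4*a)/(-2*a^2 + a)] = -2/a^2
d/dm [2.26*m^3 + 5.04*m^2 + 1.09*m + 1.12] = 6.78*m^2 + 10.08*m + 1.09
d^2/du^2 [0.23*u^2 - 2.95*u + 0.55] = 0.460000000000000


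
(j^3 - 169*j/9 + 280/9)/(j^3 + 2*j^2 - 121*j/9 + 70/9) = (3*j - 8)/(3*j - 2)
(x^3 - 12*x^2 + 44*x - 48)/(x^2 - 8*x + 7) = (x^3 - 12*x^2 + 44*x - 48)/(x^2 - 8*x + 7)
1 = 1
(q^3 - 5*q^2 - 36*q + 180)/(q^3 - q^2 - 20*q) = (q^2 - 36)/(q*(q + 4))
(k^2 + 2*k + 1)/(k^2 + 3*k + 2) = (k + 1)/(k + 2)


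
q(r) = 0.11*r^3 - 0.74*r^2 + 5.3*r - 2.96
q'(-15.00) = 101.75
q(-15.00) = -620.21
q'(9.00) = 18.71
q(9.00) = 64.99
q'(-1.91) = 9.33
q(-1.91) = -16.55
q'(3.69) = 4.33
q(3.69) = 12.05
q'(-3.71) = 15.33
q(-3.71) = -38.43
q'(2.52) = 3.67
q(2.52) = 7.46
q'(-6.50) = 28.86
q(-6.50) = -98.88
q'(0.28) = 4.91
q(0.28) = -1.53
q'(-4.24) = 17.51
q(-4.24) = -47.12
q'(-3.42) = 14.22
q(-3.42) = -34.14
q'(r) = 0.33*r^2 - 1.48*r + 5.3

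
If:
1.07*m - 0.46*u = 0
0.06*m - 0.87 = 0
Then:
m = 14.50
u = 33.73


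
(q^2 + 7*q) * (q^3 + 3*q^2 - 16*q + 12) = q^5 + 10*q^4 + 5*q^3 - 100*q^2 + 84*q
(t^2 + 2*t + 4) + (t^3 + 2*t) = t^3 + t^2 + 4*t + 4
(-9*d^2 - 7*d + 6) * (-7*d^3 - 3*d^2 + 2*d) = 63*d^5 + 76*d^4 - 39*d^3 - 32*d^2 + 12*d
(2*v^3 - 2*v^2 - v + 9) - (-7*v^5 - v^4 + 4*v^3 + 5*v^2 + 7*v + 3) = 7*v^5 + v^4 - 2*v^3 - 7*v^2 - 8*v + 6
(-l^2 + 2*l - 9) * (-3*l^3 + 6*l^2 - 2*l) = 3*l^5 - 12*l^4 + 41*l^3 - 58*l^2 + 18*l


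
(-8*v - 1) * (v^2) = -8*v^3 - v^2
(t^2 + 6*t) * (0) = 0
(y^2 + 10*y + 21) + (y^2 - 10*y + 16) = 2*y^2 + 37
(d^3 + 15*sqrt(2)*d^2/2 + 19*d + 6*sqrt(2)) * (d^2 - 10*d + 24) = d^5 - 10*d^4 + 15*sqrt(2)*d^4/2 - 75*sqrt(2)*d^3 + 43*d^3 - 190*d^2 + 186*sqrt(2)*d^2 - 60*sqrt(2)*d + 456*d + 144*sqrt(2)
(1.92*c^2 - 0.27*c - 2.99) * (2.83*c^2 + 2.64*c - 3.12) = 5.4336*c^4 + 4.3047*c^3 - 15.1649*c^2 - 7.0512*c + 9.3288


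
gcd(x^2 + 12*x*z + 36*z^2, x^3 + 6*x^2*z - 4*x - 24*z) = x + 6*z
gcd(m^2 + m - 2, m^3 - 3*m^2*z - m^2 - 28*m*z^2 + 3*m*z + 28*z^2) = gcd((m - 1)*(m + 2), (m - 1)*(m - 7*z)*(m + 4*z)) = m - 1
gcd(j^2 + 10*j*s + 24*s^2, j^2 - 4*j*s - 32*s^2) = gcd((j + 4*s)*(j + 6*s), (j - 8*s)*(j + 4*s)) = j + 4*s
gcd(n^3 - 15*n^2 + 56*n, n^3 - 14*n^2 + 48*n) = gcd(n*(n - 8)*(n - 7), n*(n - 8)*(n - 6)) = n^2 - 8*n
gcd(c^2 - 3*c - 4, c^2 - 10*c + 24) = c - 4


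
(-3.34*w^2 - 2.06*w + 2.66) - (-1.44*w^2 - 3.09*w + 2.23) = -1.9*w^2 + 1.03*w + 0.43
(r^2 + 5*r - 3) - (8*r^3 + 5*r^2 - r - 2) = -8*r^3 - 4*r^2 + 6*r - 1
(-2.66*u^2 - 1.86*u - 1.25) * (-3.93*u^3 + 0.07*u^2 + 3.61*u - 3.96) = 10.4538*u^5 + 7.1236*u^4 - 4.8203*u^3 + 3.7315*u^2 + 2.8531*u + 4.95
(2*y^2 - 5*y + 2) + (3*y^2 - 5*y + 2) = 5*y^2 - 10*y + 4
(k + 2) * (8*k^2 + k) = 8*k^3 + 17*k^2 + 2*k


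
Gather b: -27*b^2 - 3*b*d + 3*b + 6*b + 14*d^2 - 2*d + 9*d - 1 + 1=-27*b^2 + b*(9 - 3*d) + 14*d^2 + 7*d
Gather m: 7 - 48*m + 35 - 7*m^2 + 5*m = -7*m^2 - 43*m + 42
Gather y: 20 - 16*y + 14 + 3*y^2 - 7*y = 3*y^2 - 23*y + 34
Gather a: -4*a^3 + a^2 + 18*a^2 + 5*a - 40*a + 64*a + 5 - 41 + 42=-4*a^3 + 19*a^2 + 29*a + 6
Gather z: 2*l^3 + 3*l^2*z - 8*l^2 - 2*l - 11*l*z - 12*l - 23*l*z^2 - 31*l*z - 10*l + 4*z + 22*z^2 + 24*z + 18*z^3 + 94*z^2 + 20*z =2*l^3 - 8*l^2 - 24*l + 18*z^3 + z^2*(116 - 23*l) + z*(3*l^2 - 42*l + 48)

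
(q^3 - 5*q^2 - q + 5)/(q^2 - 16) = (q^3 - 5*q^2 - q + 5)/(q^2 - 16)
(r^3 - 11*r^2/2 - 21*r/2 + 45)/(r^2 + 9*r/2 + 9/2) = (2*r^2 - 17*r + 30)/(2*r + 3)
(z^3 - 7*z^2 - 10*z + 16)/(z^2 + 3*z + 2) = (z^2 - 9*z + 8)/(z + 1)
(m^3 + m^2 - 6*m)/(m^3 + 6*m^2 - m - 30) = m/(m + 5)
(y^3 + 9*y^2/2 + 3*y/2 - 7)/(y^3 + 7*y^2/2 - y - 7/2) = (y + 2)/(y + 1)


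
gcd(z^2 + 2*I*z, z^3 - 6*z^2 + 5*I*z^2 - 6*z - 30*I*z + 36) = z + 2*I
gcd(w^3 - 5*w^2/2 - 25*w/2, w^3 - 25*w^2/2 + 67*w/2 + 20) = w - 5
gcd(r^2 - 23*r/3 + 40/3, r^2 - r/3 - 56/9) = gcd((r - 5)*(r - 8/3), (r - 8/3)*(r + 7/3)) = r - 8/3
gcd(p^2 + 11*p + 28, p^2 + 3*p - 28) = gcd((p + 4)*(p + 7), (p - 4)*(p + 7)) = p + 7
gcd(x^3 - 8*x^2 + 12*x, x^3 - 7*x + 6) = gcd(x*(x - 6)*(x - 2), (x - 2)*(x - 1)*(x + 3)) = x - 2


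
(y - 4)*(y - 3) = y^2 - 7*y + 12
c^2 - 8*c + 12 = (c - 6)*(c - 2)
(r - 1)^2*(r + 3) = r^3 + r^2 - 5*r + 3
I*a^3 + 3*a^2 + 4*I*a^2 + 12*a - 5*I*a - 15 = (a + 5)*(a - 3*I)*(I*a - I)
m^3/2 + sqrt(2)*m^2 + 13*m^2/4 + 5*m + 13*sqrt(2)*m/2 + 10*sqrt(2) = (m/2 + sqrt(2))*(m + 5/2)*(m + 4)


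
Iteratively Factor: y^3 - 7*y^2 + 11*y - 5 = (y - 1)*(y^2 - 6*y + 5) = (y - 5)*(y - 1)*(y - 1)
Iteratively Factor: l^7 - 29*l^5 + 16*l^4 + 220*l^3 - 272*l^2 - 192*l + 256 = (l - 1)*(l^6 + l^5 - 28*l^4 - 12*l^3 + 208*l^2 - 64*l - 256) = (l - 1)*(l + 1)*(l^5 - 28*l^3 + 16*l^2 + 192*l - 256) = (l - 4)*(l - 1)*(l + 1)*(l^4 + 4*l^3 - 12*l^2 - 32*l + 64) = (l - 4)*(l - 2)*(l - 1)*(l + 1)*(l^3 + 6*l^2 - 32) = (l - 4)*(l - 2)*(l - 1)*(l + 1)*(l + 4)*(l^2 + 2*l - 8) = (l - 4)*(l - 2)^2*(l - 1)*(l + 1)*(l + 4)*(l + 4)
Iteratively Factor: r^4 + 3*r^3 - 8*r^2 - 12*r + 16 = (r - 1)*(r^3 + 4*r^2 - 4*r - 16) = (r - 1)*(r + 4)*(r^2 - 4) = (r - 2)*(r - 1)*(r + 4)*(r + 2)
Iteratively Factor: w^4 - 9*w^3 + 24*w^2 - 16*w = (w - 1)*(w^3 - 8*w^2 + 16*w) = (w - 4)*(w - 1)*(w^2 - 4*w) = (w - 4)^2*(w - 1)*(w)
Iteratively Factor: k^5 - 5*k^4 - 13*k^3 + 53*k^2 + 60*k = (k - 4)*(k^4 - k^3 - 17*k^2 - 15*k) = (k - 4)*(k + 3)*(k^3 - 4*k^2 - 5*k) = (k - 4)*(k + 1)*(k + 3)*(k^2 - 5*k) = k*(k - 4)*(k + 1)*(k + 3)*(k - 5)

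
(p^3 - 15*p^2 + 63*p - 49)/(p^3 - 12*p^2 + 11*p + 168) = (p^2 - 8*p + 7)/(p^2 - 5*p - 24)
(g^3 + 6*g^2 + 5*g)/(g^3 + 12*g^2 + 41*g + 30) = g/(g + 6)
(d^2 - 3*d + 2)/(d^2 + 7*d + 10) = (d^2 - 3*d + 2)/(d^2 + 7*d + 10)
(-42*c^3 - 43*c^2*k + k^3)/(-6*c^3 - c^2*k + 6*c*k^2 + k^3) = (7*c - k)/(c - k)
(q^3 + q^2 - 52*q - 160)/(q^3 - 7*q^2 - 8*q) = (q^2 + 9*q + 20)/(q*(q + 1))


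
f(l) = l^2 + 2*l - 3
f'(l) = 2*l + 2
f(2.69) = 9.62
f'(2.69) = 7.38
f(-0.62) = -3.86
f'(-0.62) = 0.76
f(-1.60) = -3.64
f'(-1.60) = -1.20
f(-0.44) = -3.69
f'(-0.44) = 1.12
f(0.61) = -1.41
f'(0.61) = 3.22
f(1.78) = 3.73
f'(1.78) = 5.56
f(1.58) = 2.66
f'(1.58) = 5.16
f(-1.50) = -3.75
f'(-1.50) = -1.00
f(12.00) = 165.00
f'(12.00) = 26.00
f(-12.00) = 117.00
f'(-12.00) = -22.00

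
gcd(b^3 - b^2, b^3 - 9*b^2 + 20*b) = b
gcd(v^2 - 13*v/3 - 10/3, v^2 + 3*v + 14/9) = v + 2/3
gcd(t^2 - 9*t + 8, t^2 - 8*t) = t - 8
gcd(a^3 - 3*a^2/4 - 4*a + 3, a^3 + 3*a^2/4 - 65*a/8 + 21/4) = a^2 - 11*a/4 + 3/2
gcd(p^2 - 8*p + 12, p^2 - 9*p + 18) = p - 6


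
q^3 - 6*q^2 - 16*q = q*(q - 8)*(q + 2)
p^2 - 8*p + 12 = (p - 6)*(p - 2)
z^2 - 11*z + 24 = (z - 8)*(z - 3)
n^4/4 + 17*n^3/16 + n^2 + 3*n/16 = n*(n/4 + 1/4)*(n + 1/4)*(n + 3)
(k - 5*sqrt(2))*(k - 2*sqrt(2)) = k^2 - 7*sqrt(2)*k + 20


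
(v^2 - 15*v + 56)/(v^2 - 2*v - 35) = (v - 8)/(v + 5)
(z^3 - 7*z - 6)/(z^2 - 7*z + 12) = (z^2 + 3*z + 2)/(z - 4)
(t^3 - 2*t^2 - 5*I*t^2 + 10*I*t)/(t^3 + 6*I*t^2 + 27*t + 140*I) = t*(t - 2)/(t^2 + 11*I*t - 28)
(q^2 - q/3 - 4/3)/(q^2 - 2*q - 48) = (-3*q^2 + q + 4)/(3*(-q^2 + 2*q + 48))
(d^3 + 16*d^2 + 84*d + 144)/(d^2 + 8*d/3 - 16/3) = 3*(d^2 + 12*d + 36)/(3*d - 4)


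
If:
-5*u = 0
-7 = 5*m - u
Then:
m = -7/5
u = 0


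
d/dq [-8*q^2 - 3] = -16*q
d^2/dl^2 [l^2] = 2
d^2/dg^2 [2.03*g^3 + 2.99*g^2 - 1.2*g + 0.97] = 12.18*g + 5.98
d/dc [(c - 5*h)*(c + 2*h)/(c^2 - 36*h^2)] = h*(3*c^2 - 52*c*h + 108*h^2)/(c^4 - 72*c^2*h^2 + 1296*h^4)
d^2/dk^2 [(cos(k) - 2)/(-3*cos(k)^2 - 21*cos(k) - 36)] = (9*(1 - cos(2*k))^2*cos(k)/4 - 15*(1 - cos(2*k))^2/4 + 761*cos(k)/2 - 52*cos(2*k) - 27*cos(3*k) - cos(5*k)/2 + 279)/(3*(cos(k) + 3)^3*(cos(k) + 4)^3)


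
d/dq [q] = 1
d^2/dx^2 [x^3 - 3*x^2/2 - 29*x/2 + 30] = 6*x - 3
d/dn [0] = 0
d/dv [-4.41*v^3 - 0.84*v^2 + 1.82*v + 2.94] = -13.23*v^2 - 1.68*v + 1.82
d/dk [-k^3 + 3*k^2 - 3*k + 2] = -3*k^2 + 6*k - 3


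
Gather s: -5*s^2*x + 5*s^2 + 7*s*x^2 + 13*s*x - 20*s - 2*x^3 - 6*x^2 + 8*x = s^2*(5 - 5*x) + s*(7*x^2 + 13*x - 20) - 2*x^3 - 6*x^2 + 8*x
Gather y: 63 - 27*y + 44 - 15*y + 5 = 112 - 42*y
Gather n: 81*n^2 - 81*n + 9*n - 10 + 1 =81*n^2 - 72*n - 9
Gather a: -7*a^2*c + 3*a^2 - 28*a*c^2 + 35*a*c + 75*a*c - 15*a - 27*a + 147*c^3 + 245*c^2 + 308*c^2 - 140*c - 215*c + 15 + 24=a^2*(3 - 7*c) + a*(-28*c^2 + 110*c - 42) + 147*c^3 + 553*c^2 - 355*c + 39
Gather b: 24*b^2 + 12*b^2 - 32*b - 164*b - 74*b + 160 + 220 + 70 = 36*b^2 - 270*b + 450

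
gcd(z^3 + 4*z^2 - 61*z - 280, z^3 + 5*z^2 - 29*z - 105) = z + 7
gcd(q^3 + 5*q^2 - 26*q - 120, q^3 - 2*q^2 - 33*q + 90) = q^2 + q - 30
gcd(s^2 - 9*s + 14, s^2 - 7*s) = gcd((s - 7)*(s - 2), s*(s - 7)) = s - 7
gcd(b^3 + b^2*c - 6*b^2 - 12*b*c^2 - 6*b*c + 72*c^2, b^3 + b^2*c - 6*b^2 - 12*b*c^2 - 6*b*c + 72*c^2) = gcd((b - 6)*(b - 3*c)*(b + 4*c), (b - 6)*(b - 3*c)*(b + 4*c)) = b^3 + b^2*c - 6*b^2 - 12*b*c^2 - 6*b*c + 72*c^2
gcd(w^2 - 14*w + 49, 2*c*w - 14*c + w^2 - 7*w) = w - 7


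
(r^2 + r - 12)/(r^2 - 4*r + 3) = (r + 4)/(r - 1)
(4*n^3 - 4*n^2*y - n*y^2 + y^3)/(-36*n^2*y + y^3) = (-4*n^3 + 4*n^2*y + n*y^2 - y^3)/(y*(36*n^2 - y^2))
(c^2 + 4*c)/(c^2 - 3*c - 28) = c/(c - 7)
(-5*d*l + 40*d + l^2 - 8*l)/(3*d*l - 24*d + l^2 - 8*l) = (-5*d + l)/(3*d + l)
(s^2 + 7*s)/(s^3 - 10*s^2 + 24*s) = (s + 7)/(s^2 - 10*s + 24)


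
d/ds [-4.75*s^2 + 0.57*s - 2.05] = 0.57 - 9.5*s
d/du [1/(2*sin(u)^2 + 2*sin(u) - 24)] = -(2*sin(u) + 1)*cos(u)/(2*(sin(u)^2 + sin(u) - 12)^2)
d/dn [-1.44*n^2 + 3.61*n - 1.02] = 3.61 - 2.88*n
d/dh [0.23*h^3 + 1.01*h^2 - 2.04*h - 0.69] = 0.69*h^2 + 2.02*h - 2.04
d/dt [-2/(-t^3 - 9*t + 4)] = 6*(-t^2 - 3)/(t^3 + 9*t - 4)^2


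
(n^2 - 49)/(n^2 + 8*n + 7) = (n - 7)/(n + 1)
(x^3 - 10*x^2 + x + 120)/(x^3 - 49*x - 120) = (x - 5)/(x + 5)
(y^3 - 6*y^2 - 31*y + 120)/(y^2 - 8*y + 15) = (y^2 - 3*y - 40)/(y - 5)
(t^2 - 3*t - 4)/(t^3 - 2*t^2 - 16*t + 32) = (t + 1)/(t^2 + 2*t - 8)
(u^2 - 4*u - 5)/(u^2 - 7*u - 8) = (u - 5)/(u - 8)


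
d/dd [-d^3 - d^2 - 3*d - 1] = -3*d^2 - 2*d - 3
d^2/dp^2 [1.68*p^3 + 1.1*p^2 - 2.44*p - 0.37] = 10.08*p + 2.2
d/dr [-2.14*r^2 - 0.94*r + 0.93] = -4.28*r - 0.94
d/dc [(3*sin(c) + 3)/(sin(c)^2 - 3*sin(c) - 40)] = 3*(-2*sin(c) + cos(c)^2 - 38)*cos(c)/((sin(c) - 8)^2*(sin(c) + 5)^2)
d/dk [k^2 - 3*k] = 2*k - 3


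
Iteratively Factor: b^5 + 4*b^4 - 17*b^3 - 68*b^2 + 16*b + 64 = (b + 4)*(b^4 - 17*b^2 + 16) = (b + 1)*(b + 4)*(b^3 - b^2 - 16*b + 16) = (b - 1)*(b + 1)*(b + 4)*(b^2 - 16) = (b - 1)*(b + 1)*(b + 4)^2*(b - 4)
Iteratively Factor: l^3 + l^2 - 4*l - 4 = (l + 2)*(l^2 - l - 2) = (l - 2)*(l + 2)*(l + 1)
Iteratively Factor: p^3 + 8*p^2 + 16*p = (p + 4)*(p^2 + 4*p) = p*(p + 4)*(p + 4)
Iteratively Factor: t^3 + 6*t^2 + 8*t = (t + 4)*(t^2 + 2*t) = t*(t + 4)*(t + 2)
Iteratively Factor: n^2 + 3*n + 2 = (n + 1)*(n + 2)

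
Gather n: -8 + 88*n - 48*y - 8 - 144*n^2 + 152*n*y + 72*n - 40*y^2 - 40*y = -144*n^2 + n*(152*y + 160) - 40*y^2 - 88*y - 16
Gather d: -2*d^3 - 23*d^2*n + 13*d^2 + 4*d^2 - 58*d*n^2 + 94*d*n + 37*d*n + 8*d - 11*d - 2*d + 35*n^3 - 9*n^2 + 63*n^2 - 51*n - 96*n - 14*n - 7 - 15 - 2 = -2*d^3 + d^2*(17 - 23*n) + d*(-58*n^2 + 131*n - 5) + 35*n^3 + 54*n^2 - 161*n - 24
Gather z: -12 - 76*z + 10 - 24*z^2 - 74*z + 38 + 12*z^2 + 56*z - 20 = -12*z^2 - 94*z + 16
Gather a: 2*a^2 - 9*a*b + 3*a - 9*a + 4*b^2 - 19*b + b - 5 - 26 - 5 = 2*a^2 + a*(-9*b - 6) + 4*b^2 - 18*b - 36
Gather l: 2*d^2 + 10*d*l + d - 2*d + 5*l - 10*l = 2*d^2 - d + l*(10*d - 5)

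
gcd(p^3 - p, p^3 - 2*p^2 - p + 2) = p^2 - 1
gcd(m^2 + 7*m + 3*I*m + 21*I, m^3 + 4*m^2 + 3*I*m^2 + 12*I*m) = m + 3*I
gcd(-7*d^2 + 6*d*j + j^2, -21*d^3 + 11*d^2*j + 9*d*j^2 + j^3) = 7*d^2 - 6*d*j - j^2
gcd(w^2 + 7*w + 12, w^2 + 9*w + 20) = w + 4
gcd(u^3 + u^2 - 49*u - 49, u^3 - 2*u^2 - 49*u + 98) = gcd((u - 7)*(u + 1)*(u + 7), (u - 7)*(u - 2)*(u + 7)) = u^2 - 49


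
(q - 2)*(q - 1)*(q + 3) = q^3 - 7*q + 6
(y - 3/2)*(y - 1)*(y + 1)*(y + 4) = y^4 + 5*y^3/2 - 7*y^2 - 5*y/2 + 6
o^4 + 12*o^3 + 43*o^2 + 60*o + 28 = (o + 1)*(o + 2)^2*(o + 7)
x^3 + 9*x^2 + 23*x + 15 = (x + 1)*(x + 3)*(x + 5)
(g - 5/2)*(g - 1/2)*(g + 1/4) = g^3 - 11*g^2/4 + g/2 + 5/16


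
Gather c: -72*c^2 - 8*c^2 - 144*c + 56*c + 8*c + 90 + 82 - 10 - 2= -80*c^2 - 80*c + 160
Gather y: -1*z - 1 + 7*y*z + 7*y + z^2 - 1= y*(7*z + 7) + z^2 - z - 2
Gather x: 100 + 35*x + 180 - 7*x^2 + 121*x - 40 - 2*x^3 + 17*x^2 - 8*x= -2*x^3 + 10*x^2 + 148*x + 240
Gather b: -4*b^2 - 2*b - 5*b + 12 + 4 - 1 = -4*b^2 - 7*b + 15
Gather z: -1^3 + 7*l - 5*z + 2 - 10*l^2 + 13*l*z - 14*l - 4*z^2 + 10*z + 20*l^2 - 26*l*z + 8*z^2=10*l^2 - 7*l + 4*z^2 + z*(5 - 13*l) + 1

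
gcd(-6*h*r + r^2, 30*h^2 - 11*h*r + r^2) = -6*h + r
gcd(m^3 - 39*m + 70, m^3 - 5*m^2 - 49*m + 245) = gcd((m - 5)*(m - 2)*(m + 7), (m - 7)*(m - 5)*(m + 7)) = m^2 + 2*m - 35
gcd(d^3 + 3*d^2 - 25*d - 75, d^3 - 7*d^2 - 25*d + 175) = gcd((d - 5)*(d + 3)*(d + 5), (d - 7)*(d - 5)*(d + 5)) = d^2 - 25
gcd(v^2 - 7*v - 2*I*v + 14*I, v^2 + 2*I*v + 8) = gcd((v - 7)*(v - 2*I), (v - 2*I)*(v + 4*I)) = v - 2*I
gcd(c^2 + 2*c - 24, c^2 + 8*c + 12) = c + 6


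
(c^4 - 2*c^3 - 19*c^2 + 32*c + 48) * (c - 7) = c^5 - 9*c^4 - 5*c^3 + 165*c^2 - 176*c - 336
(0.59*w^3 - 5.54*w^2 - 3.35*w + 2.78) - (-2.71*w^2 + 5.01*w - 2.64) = 0.59*w^3 - 2.83*w^2 - 8.36*w + 5.42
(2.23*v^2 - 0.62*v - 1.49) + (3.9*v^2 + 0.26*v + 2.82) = 6.13*v^2 - 0.36*v + 1.33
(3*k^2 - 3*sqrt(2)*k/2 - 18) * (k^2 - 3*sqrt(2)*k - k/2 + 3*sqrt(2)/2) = 3*k^4 - 21*sqrt(2)*k^3/2 - 3*k^3/2 - 9*k^2 + 21*sqrt(2)*k^2/4 + 9*k/2 + 54*sqrt(2)*k - 27*sqrt(2)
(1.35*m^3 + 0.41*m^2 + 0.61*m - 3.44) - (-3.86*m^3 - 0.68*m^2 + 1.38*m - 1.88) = 5.21*m^3 + 1.09*m^2 - 0.77*m - 1.56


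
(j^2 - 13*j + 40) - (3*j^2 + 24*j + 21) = -2*j^2 - 37*j + 19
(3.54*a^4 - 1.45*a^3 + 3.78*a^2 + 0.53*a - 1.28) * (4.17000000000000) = 14.7618*a^4 - 6.0465*a^3 + 15.7626*a^2 + 2.2101*a - 5.3376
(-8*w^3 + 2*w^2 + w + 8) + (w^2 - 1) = -8*w^3 + 3*w^2 + w + 7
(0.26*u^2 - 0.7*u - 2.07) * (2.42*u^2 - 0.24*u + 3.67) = 0.6292*u^4 - 1.7564*u^3 - 3.8872*u^2 - 2.0722*u - 7.5969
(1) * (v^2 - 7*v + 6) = v^2 - 7*v + 6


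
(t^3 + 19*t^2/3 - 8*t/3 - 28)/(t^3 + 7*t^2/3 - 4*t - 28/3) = (t + 6)/(t + 2)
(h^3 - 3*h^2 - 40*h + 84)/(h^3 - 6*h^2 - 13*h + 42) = (h + 6)/(h + 3)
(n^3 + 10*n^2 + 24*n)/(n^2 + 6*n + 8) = n*(n + 6)/(n + 2)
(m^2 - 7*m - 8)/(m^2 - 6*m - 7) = (m - 8)/(m - 7)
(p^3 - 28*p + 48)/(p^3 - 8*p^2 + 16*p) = (p^2 + 4*p - 12)/(p*(p - 4))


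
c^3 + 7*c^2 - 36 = (c - 2)*(c + 3)*(c + 6)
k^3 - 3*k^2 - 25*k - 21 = (k - 7)*(k + 1)*(k + 3)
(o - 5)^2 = o^2 - 10*o + 25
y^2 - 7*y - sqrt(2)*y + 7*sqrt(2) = (y - 7)*(y - sqrt(2))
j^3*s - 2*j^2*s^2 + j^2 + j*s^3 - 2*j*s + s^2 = (-j + s)^2*(j*s + 1)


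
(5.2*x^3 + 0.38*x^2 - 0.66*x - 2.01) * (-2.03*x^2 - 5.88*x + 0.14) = -10.556*x^5 - 31.3474*x^4 - 0.1666*x^3 + 8.0143*x^2 + 11.7264*x - 0.2814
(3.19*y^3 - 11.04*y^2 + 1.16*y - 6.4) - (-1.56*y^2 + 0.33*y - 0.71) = 3.19*y^3 - 9.48*y^2 + 0.83*y - 5.69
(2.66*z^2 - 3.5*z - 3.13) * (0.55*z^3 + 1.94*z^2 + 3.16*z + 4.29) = 1.463*z^5 + 3.2354*z^4 - 0.105899999999998*z^3 - 5.7208*z^2 - 24.9058*z - 13.4277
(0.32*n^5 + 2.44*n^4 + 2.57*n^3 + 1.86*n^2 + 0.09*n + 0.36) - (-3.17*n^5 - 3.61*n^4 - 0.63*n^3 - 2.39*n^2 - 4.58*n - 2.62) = 3.49*n^5 + 6.05*n^4 + 3.2*n^3 + 4.25*n^2 + 4.67*n + 2.98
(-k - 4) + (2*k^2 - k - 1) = 2*k^2 - 2*k - 5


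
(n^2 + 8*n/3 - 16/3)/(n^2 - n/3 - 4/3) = (n + 4)/(n + 1)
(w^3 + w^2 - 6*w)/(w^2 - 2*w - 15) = w*(w - 2)/(w - 5)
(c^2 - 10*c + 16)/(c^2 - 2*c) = (c - 8)/c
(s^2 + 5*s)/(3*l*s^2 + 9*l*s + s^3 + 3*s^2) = (s + 5)/(3*l*s + 9*l + s^2 + 3*s)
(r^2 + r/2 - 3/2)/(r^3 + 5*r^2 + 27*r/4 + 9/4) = 2*(r - 1)/(2*r^2 + 7*r + 3)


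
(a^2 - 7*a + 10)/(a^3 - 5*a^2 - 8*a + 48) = (a^2 - 7*a + 10)/(a^3 - 5*a^2 - 8*a + 48)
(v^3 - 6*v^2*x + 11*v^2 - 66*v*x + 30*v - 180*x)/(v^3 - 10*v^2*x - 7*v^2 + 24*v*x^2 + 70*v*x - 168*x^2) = (-v^2 - 11*v - 30)/(-v^2 + 4*v*x + 7*v - 28*x)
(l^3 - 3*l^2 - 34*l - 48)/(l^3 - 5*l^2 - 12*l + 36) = (l^2 - 6*l - 16)/(l^2 - 8*l + 12)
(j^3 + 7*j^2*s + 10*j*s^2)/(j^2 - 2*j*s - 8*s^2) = j*(-j - 5*s)/(-j + 4*s)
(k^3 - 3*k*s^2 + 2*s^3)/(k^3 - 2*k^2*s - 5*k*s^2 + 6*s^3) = (-k + s)/(-k + 3*s)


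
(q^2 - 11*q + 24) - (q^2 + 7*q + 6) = 18 - 18*q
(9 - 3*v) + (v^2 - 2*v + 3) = v^2 - 5*v + 12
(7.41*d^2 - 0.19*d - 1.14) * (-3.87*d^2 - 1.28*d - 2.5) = -28.6767*d^4 - 8.7495*d^3 - 13.87*d^2 + 1.9342*d + 2.85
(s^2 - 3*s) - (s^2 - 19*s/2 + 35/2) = 13*s/2 - 35/2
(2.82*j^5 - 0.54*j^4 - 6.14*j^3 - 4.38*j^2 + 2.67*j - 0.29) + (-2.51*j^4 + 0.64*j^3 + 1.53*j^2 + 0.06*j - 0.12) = 2.82*j^5 - 3.05*j^4 - 5.5*j^3 - 2.85*j^2 + 2.73*j - 0.41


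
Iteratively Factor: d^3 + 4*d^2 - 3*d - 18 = (d - 2)*(d^2 + 6*d + 9) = (d - 2)*(d + 3)*(d + 3)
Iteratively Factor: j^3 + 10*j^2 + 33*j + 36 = (j + 4)*(j^2 + 6*j + 9) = (j + 3)*(j + 4)*(j + 3)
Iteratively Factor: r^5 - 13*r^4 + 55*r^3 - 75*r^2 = (r - 5)*(r^4 - 8*r^3 + 15*r^2) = (r - 5)*(r - 3)*(r^3 - 5*r^2) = r*(r - 5)*(r - 3)*(r^2 - 5*r) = r*(r - 5)^2*(r - 3)*(r)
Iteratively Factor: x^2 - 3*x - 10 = (x - 5)*(x + 2)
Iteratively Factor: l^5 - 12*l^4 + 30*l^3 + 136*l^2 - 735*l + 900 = (l - 3)*(l^4 - 9*l^3 + 3*l^2 + 145*l - 300) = (l - 3)*(l + 4)*(l^3 - 13*l^2 + 55*l - 75) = (l - 5)*(l - 3)*(l + 4)*(l^2 - 8*l + 15) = (l - 5)*(l - 3)^2*(l + 4)*(l - 5)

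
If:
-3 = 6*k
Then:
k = -1/2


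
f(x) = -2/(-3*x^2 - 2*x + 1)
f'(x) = -2*(6*x + 2)/(-3*x^2 - 2*x + 1)^2 = 4*(-3*x - 1)/(3*x^2 + 2*x - 1)^2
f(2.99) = 0.06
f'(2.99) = -0.04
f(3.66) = 0.04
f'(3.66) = -0.02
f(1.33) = 0.29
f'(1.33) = -0.41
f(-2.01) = 0.28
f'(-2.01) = 0.40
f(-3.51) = 0.07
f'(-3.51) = 0.05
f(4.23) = 0.03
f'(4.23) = -0.01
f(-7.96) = 0.01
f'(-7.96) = 0.00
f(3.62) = 0.04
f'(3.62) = -0.02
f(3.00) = 0.06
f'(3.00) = -0.04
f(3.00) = 0.06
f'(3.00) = -0.04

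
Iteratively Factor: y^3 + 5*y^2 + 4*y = (y + 4)*(y^2 + y) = y*(y + 4)*(y + 1)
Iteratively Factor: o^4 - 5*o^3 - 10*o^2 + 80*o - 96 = (o - 4)*(o^3 - o^2 - 14*o + 24) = (o - 4)*(o - 3)*(o^2 + 2*o - 8) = (o - 4)*(o - 3)*(o + 4)*(o - 2)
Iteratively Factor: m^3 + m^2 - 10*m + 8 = (m - 2)*(m^2 + 3*m - 4) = (m - 2)*(m - 1)*(m + 4)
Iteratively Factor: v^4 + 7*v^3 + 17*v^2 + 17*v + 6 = (v + 1)*(v^3 + 6*v^2 + 11*v + 6) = (v + 1)*(v + 3)*(v^2 + 3*v + 2) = (v + 1)^2*(v + 3)*(v + 2)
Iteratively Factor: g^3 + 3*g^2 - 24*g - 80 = (g + 4)*(g^2 - g - 20) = (g - 5)*(g + 4)*(g + 4)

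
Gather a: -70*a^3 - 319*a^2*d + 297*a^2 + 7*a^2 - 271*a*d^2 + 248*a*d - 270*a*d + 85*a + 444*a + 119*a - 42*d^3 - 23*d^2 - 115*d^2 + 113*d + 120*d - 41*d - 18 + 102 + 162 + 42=-70*a^3 + a^2*(304 - 319*d) + a*(-271*d^2 - 22*d + 648) - 42*d^3 - 138*d^2 + 192*d + 288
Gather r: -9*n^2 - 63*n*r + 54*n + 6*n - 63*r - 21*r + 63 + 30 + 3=-9*n^2 + 60*n + r*(-63*n - 84) + 96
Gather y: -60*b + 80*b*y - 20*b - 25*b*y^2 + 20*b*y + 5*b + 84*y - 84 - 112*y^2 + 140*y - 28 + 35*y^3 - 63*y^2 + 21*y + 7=-75*b + 35*y^3 + y^2*(-25*b - 175) + y*(100*b + 245) - 105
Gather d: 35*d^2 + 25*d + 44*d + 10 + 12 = 35*d^2 + 69*d + 22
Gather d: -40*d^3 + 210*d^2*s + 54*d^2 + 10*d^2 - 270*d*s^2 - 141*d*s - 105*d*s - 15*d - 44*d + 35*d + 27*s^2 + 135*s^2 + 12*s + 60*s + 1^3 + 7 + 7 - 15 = -40*d^3 + d^2*(210*s + 64) + d*(-270*s^2 - 246*s - 24) + 162*s^2 + 72*s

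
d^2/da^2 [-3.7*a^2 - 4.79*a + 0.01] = -7.40000000000000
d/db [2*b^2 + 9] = 4*b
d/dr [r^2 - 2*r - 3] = 2*r - 2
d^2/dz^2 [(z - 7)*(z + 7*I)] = 2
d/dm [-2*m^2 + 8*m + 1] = 8 - 4*m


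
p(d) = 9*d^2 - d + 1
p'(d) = 18*d - 1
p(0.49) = 2.67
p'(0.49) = 7.82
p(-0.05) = 1.07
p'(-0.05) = -1.90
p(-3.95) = 145.37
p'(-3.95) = -72.10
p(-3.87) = 139.66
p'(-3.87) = -70.66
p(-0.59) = 4.72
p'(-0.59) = -11.62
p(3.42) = 102.85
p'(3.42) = 60.56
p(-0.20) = 1.56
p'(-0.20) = -4.60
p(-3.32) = 103.52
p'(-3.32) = -60.76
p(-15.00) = 2041.00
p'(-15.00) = -271.00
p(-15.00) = 2041.00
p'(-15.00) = -271.00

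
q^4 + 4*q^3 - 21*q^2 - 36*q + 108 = (q - 3)*(q - 2)*(q + 3)*(q + 6)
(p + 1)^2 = p^2 + 2*p + 1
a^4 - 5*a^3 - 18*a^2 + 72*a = a*(a - 6)*(a - 3)*(a + 4)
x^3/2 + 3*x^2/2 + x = x*(x/2 + 1/2)*(x + 2)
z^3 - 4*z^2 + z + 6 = (z - 3)*(z - 2)*(z + 1)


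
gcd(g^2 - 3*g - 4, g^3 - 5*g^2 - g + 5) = g + 1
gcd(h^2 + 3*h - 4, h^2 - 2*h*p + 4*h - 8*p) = h + 4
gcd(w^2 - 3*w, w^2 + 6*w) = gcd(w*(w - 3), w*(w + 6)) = w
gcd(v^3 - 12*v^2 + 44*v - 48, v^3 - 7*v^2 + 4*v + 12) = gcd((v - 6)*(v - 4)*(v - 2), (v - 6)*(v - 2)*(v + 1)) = v^2 - 8*v + 12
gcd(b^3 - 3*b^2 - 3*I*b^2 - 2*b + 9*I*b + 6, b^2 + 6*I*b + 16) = b - 2*I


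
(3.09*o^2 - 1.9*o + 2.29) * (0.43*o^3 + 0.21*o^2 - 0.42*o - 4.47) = 1.3287*o^5 - 0.1681*o^4 - 0.7121*o^3 - 12.5334*o^2 + 7.5312*o - 10.2363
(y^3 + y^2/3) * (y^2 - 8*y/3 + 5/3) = y^5 - 7*y^4/3 + 7*y^3/9 + 5*y^2/9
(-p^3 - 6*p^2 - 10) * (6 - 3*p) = 3*p^4 + 12*p^3 - 36*p^2 + 30*p - 60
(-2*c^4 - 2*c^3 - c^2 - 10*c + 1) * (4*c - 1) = -8*c^5 - 6*c^4 - 2*c^3 - 39*c^2 + 14*c - 1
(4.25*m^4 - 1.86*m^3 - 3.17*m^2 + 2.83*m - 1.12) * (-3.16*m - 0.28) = -13.43*m^5 + 4.6876*m^4 + 10.538*m^3 - 8.0552*m^2 + 2.7468*m + 0.3136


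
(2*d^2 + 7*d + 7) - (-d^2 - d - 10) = 3*d^2 + 8*d + 17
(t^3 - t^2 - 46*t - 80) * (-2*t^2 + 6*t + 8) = -2*t^5 + 8*t^4 + 94*t^3 - 124*t^2 - 848*t - 640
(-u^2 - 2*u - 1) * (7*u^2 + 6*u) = -7*u^4 - 20*u^3 - 19*u^2 - 6*u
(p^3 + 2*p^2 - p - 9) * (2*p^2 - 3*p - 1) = 2*p^5 + p^4 - 9*p^3 - 17*p^2 + 28*p + 9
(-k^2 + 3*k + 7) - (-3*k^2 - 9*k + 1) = 2*k^2 + 12*k + 6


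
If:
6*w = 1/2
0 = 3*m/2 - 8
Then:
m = 16/3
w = 1/12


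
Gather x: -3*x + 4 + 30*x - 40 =27*x - 36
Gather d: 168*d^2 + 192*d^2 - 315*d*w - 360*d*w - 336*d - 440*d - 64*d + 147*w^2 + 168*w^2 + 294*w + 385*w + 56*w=360*d^2 + d*(-675*w - 840) + 315*w^2 + 735*w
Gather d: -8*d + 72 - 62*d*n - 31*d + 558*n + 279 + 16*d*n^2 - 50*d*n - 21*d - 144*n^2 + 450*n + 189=d*(16*n^2 - 112*n - 60) - 144*n^2 + 1008*n + 540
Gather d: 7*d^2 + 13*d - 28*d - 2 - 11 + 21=7*d^2 - 15*d + 8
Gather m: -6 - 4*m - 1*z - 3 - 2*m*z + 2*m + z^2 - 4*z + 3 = m*(-2*z - 2) + z^2 - 5*z - 6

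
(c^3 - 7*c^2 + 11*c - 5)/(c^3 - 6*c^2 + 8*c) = (c^3 - 7*c^2 + 11*c - 5)/(c*(c^2 - 6*c + 8))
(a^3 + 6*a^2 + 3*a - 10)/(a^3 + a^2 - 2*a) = (a + 5)/a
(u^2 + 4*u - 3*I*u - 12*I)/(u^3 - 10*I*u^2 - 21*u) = (u + 4)/(u*(u - 7*I))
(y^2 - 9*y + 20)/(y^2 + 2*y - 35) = (y - 4)/(y + 7)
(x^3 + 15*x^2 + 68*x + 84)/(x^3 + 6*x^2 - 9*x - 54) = (x^2 + 9*x + 14)/(x^2 - 9)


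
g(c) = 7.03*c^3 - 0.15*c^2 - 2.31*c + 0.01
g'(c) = 21.09*c^2 - 0.3*c - 2.31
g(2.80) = 146.69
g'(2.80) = 162.20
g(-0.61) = -0.23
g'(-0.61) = 5.72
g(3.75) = 359.96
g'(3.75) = 293.14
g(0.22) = -0.43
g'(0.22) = -1.36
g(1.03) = 5.15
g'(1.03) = 19.76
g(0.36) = -0.51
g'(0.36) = 0.32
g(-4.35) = -571.44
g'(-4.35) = 398.07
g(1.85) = 39.73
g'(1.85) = 69.32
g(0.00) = 0.01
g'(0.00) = -2.31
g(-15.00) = -23725.34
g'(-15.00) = 4747.44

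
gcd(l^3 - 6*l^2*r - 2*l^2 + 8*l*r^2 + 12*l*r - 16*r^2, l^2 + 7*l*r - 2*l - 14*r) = l - 2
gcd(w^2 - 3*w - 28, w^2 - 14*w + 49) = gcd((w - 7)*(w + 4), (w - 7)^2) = w - 7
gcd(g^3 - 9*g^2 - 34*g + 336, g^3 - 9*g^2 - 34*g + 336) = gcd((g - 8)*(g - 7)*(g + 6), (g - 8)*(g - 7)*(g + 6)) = g^3 - 9*g^2 - 34*g + 336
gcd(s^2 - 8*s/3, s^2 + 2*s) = s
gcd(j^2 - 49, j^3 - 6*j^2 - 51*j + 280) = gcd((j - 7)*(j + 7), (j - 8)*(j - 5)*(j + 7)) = j + 7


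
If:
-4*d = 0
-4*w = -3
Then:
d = 0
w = 3/4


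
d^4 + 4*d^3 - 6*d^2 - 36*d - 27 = (d - 3)*(d + 1)*(d + 3)^2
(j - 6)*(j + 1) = j^2 - 5*j - 6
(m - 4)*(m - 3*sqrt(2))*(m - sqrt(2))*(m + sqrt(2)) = m^4 - 3*sqrt(2)*m^3 - 4*m^3 - 2*m^2 + 12*sqrt(2)*m^2 + 8*m + 6*sqrt(2)*m - 24*sqrt(2)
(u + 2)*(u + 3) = u^2 + 5*u + 6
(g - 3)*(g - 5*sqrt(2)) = g^2 - 5*sqrt(2)*g - 3*g + 15*sqrt(2)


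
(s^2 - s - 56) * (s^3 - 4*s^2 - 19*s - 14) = s^5 - 5*s^4 - 71*s^3 + 229*s^2 + 1078*s + 784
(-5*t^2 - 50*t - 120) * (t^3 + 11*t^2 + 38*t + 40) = -5*t^5 - 105*t^4 - 860*t^3 - 3420*t^2 - 6560*t - 4800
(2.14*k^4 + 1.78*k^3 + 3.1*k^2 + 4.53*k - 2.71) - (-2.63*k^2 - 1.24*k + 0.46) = 2.14*k^4 + 1.78*k^3 + 5.73*k^2 + 5.77*k - 3.17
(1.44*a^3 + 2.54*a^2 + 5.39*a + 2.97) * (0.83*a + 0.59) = 1.1952*a^4 + 2.9578*a^3 + 5.9723*a^2 + 5.6452*a + 1.7523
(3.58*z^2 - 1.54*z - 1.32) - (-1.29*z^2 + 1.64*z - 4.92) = 4.87*z^2 - 3.18*z + 3.6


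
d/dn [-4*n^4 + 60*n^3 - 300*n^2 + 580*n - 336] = -16*n^3 + 180*n^2 - 600*n + 580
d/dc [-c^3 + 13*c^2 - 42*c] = -3*c^2 + 26*c - 42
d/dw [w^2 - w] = 2*w - 1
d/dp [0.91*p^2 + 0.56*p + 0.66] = 1.82*p + 0.56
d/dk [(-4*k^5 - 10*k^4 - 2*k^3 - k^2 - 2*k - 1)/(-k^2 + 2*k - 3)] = 2*(6*k^6 - 6*k^5 + k^4 + 56*k^3 + 7*k^2 + 2*k + 4)/(k^4 - 4*k^3 + 10*k^2 - 12*k + 9)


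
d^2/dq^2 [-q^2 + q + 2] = -2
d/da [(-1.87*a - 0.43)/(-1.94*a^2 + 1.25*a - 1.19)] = (-3.6278*a^2 - 1.6684*a + 2.7628)/(3.7636*a^4 - 4.85*a^3 + 6.1797*a^2 - 2.975*a + 1.4161)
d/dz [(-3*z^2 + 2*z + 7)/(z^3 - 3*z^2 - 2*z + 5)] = (3*z^4 - 4*z^3 - 9*z^2 + 12*z + 24)/(z^6 - 6*z^5 + 5*z^4 + 22*z^3 - 26*z^2 - 20*z + 25)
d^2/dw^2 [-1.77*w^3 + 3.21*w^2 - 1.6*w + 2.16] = 6.42 - 10.62*w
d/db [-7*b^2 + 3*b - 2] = 3 - 14*b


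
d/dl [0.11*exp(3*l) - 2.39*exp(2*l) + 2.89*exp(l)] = (0.33*exp(2*l) - 4.78*exp(l) + 2.89)*exp(l)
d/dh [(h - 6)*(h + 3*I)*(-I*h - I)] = -3*I*h^2 + h*(6 + 10*I) - 15 + 6*I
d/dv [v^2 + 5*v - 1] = 2*v + 5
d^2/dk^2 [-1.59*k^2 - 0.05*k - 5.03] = -3.18000000000000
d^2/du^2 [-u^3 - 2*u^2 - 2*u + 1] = -6*u - 4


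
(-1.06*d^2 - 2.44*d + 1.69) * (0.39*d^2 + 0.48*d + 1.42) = -0.4134*d^4 - 1.4604*d^3 - 2.0173*d^2 - 2.6536*d + 2.3998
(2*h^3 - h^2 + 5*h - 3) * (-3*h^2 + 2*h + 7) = -6*h^5 + 7*h^4 - 3*h^3 + 12*h^2 + 29*h - 21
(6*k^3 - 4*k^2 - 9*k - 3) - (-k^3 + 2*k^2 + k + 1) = 7*k^3 - 6*k^2 - 10*k - 4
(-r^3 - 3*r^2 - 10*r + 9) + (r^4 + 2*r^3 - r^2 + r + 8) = r^4 + r^3 - 4*r^2 - 9*r + 17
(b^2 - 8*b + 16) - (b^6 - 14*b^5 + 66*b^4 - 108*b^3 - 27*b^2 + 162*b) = -b^6 + 14*b^5 - 66*b^4 + 108*b^3 + 28*b^2 - 170*b + 16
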